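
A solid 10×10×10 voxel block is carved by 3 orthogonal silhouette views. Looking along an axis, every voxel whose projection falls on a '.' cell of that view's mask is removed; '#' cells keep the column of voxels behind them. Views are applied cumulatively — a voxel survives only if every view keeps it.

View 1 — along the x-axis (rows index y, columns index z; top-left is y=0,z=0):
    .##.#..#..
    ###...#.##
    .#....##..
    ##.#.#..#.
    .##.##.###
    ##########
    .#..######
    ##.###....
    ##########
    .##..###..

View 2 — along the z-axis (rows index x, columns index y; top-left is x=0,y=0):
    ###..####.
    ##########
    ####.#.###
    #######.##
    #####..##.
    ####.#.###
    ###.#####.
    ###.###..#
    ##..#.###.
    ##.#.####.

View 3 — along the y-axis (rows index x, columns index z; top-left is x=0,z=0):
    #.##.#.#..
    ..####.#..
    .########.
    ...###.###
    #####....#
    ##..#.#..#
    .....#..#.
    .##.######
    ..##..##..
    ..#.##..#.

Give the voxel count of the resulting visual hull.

start: 10×10×10 = 1000 voxels
  1. axis=0 (YZ plane), |mask|=62  ⇒  voxels=620
  2. axis=2 (XY plane), |mask|=77  ⇒  voxels=480
  3. axis=1 (XZ plane), |mask|=53  ⇒  voxels=253

|visual hull| = 253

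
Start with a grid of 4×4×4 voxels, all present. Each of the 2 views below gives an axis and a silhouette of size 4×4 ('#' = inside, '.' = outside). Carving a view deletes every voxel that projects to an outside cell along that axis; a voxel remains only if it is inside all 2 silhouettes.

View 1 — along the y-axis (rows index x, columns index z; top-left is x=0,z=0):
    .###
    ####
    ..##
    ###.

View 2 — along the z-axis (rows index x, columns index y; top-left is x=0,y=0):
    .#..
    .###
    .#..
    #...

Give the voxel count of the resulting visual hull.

before carving: 64 voxels (4×4×4)
  1. axis=1 (XZ plane), |mask|=12  ⇒  voxels=48
  2. axis=2 (XY plane), |mask|=6  ⇒  voxels=20

|visual hull| = 20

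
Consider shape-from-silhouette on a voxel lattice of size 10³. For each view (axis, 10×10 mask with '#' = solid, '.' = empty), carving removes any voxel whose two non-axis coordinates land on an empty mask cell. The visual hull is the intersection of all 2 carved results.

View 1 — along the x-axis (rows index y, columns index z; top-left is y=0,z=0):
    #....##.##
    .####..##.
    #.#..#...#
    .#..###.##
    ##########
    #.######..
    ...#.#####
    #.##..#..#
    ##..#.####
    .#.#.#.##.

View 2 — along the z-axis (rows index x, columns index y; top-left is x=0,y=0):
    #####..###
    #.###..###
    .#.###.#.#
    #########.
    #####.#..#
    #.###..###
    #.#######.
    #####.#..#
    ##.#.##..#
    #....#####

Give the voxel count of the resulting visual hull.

voxel count = 431

initial block: 10^3 = 1000
[1] x-view keeps 61 columns → grid now 610
[2] z-view keeps 71 columns → grid now 431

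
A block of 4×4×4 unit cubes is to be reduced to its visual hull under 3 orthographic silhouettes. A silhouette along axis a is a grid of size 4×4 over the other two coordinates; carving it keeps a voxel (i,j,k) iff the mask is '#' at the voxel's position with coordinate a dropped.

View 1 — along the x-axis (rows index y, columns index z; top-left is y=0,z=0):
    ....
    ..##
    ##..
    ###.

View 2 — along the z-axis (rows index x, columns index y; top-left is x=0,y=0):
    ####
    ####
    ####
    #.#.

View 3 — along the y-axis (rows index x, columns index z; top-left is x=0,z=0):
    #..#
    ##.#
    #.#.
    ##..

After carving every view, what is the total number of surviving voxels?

|visual hull| = 14

start: 4×4×4 = 64 voxels
[1] x-view keeps 7 columns → grid now 28
[2] z-view keeps 14 columns → grid now 23
[3] y-view keeps 9 columns → grid now 14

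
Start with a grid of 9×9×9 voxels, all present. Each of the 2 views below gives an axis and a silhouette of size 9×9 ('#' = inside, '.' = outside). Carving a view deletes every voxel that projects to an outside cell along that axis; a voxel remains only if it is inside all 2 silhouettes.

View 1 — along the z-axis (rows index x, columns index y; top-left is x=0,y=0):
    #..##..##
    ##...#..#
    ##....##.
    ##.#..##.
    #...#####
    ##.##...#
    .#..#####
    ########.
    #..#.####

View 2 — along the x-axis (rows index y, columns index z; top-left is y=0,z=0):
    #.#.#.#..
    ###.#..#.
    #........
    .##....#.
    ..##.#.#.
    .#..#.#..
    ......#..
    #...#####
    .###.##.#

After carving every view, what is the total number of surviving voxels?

|visual hull| = 197

initial block: 9^3 = 729
carve view 1 (along z, XY-mask fill 49/81): 441 voxels remain
carve view 2 (along x, YZ-mask fill 33/81): 197 voxels remain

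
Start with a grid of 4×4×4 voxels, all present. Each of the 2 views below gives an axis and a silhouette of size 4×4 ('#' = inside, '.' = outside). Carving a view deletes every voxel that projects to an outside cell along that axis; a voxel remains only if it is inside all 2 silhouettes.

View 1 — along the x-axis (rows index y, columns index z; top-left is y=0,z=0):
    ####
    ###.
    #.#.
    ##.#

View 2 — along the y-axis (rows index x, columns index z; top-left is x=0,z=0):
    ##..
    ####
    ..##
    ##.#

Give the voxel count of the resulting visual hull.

initial block: 4^3 = 64
  1. axis=0 (YZ plane), |mask|=12  ⇒  voxels=48
  2. axis=1 (XZ plane), |mask|=11  ⇒  voxels=33

voxel count = 33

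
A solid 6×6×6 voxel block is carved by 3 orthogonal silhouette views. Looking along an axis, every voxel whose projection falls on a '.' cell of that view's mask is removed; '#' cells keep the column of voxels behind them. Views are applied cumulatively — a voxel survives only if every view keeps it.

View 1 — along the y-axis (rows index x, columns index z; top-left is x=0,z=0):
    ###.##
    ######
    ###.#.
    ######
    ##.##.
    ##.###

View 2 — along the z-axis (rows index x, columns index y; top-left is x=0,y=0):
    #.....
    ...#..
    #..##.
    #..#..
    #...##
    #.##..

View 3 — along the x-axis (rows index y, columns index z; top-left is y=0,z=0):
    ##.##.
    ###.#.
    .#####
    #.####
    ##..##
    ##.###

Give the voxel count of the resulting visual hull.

full grid |V| = 216
carve view 1 (along y, XZ-mask fill 30/36): 180 voxels remain
carve view 2 (along z, XY-mask fill 13/36): 62 voxels remain
carve view 3 (along x, YZ-mask fill 27/36): 49 voxels remain

remaining voxels: 49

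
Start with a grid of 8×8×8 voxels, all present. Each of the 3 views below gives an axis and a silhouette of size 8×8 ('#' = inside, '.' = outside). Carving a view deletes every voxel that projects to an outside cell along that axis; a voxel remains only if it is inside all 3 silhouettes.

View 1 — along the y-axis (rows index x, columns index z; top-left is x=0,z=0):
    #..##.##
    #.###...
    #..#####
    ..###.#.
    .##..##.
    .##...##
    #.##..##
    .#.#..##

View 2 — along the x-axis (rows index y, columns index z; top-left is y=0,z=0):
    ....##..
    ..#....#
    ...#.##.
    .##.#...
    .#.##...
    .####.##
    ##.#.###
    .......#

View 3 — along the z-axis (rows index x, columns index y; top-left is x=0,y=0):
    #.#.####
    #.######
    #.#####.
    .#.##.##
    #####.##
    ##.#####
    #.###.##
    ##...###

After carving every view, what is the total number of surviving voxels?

initial block: 8^3 = 512
[1] y-view keeps 36 columns → grid now 288
[2] x-view keeps 26 columns → grid now 118
[3] z-view keeps 49 columns → grid now 91

remaining voxels: 91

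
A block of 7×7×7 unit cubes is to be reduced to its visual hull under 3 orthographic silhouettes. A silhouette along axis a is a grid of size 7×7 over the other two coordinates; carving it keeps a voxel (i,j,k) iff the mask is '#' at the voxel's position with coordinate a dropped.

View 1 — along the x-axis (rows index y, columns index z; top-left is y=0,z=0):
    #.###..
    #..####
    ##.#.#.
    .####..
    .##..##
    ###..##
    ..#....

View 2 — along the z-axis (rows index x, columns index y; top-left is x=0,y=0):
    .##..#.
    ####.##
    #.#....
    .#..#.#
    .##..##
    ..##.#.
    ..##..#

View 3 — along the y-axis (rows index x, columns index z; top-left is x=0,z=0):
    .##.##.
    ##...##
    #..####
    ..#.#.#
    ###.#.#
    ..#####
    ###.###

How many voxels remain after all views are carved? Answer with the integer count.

|visual hull| = 55

initial block: 7^3 = 343
V1 x: intersect with YZ mask (27 set) -- 189 left
V2 z: intersect with XY mask (24 set) -- 92 left
V3 y: intersect with XZ mask (32 set) -- 55 left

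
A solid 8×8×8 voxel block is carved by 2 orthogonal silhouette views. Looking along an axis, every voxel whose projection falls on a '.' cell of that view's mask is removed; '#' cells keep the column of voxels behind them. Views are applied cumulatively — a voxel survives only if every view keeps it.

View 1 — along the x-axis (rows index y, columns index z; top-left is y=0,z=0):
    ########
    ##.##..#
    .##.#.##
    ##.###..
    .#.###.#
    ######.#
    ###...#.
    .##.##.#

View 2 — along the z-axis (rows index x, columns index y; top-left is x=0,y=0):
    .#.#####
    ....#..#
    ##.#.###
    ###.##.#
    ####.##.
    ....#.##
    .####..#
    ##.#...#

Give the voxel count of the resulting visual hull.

start: 8×8×8 = 512 voxels
  1. axis=0 (YZ plane), |mask|=44  ⇒  voxels=352
  2. axis=2 (XY plane), |mask|=38  ⇒  voxels=206

voxel count = 206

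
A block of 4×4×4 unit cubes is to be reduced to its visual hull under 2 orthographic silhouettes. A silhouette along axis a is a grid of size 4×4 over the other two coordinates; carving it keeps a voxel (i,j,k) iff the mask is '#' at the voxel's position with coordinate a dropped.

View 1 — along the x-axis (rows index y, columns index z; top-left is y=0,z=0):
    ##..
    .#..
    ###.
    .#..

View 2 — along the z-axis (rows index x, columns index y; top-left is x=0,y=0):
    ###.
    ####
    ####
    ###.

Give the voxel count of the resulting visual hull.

remaining voxels: 26

initial block: 4^3 = 64
carve view 1 (along x, YZ-mask fill 7/16): 28 voxels remain
carve view 2 (along z, XY-mask fill 14/16): 26 voxels remain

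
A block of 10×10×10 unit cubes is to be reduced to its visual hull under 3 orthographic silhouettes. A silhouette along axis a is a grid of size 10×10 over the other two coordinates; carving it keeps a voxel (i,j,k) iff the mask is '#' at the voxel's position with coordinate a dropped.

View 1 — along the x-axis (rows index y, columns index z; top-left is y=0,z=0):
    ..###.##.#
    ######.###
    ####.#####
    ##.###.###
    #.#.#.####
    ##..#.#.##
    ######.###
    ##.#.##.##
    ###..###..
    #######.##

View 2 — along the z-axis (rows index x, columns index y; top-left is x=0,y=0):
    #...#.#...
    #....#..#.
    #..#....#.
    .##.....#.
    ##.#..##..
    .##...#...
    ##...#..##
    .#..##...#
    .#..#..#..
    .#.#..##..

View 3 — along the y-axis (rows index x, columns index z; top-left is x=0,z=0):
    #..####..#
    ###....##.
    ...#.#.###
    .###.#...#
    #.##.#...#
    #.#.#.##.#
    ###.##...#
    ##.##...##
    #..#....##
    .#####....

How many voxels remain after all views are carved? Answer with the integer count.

start: 10×10×10 = 1000 voxels
after view 1 [x-axis, 76 of 100 cells solid] → remaining = 760
after view 2 [z-axis, 36 of 100 cells solid] → remaining = 273
after view 3 [y-axis, 53 of 100 cells solid] → remaining = 153

voxel count = 153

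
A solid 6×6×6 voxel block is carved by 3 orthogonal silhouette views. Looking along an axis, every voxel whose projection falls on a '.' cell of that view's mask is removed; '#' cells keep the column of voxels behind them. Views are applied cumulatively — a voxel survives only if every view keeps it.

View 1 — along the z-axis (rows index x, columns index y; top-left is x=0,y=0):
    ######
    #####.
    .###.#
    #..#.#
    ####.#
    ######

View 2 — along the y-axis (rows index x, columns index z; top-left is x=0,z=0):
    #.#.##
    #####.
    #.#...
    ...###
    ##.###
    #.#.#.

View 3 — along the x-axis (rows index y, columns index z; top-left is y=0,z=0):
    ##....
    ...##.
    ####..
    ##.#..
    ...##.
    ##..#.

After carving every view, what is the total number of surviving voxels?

voxel count = 48

before carving: 216 voxels (6×6×6)
carve view 1 (along z, XY-mask fill 29/36): 174 voxels remain
carve view 2 (along y, XZ-mask fill 22/36): 109 voxels remain
carve view 3 (along x, YZ-mask fill 16/36): 48 voxels remain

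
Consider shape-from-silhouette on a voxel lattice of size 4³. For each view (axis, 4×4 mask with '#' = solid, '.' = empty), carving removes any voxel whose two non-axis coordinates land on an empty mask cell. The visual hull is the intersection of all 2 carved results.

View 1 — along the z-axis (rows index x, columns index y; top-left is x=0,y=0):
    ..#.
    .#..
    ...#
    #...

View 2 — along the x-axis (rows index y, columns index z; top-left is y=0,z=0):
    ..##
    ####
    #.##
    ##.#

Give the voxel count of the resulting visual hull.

initial block: 4^3 = 64
[1] z-view keeps 4 columns → grid now 16
[2] x-view keeps 12 columns → grid now 12

remaining voxels: 12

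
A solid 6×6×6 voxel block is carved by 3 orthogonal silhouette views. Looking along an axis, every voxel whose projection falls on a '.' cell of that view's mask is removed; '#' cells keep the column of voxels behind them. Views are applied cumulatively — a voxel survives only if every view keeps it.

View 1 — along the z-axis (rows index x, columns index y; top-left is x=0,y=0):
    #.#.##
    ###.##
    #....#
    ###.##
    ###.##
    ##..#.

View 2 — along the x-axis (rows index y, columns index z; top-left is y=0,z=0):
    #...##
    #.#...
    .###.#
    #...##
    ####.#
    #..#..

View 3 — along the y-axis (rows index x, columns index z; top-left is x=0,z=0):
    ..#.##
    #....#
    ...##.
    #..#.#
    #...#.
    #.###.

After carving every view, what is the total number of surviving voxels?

voxel count = 37

full grid |V| = 216
after view 1 [z-axis, 24 of 36 cells solid] → remaining = 144
after view 2 [x-axis, 19 of 36 cells solid] → remaining = 77
after view 3 [y-axis, 16 of 36 cells solid] → remaining = 37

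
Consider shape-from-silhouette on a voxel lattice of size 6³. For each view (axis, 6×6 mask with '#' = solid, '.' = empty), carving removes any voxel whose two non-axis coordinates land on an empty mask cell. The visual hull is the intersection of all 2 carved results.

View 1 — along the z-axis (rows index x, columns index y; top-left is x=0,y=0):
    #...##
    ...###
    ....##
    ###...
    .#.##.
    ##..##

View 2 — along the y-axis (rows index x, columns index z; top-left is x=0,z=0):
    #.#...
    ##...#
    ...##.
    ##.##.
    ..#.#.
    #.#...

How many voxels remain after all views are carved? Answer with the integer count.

voxel count = 45

before carving: 216 voxels (6×6×6)
after view 1 [z-axis, 18 of 36 cells solid] → remaining = 108
after view 2 [y-axis, 15 of 36 cells solid] → remaining = 45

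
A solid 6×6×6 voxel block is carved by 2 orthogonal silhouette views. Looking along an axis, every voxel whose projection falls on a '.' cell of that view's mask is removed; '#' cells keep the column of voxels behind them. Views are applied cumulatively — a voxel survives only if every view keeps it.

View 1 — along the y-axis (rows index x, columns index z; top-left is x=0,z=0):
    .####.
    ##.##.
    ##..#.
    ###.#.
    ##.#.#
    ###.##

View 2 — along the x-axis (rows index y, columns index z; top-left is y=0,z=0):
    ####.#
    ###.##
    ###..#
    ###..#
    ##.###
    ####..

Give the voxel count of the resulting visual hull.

start: 6×6×6 = 216 voxels
  1. axis=1 (XZ plane), |mask|=24  ⇒  voxels=144
  2. axis=0 (YZ plane), |mask|=27  ⇒  voxels=110

|visual hull| = 110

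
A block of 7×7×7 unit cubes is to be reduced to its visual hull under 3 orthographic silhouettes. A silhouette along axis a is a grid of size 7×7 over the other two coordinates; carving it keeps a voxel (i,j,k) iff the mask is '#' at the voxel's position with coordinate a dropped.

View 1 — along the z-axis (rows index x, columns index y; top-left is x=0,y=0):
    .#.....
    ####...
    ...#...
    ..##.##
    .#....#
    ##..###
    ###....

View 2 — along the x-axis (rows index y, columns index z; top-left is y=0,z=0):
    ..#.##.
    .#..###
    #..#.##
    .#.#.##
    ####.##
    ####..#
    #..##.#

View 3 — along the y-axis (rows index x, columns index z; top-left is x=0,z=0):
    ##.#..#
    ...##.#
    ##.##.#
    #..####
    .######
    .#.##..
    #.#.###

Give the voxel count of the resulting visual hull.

remaining voxels: 51

initial block: 7^3 = 343
after view 1 [z-axis, 20 of 49 cells solid] → remaining = 140
after view 2 [x-axis, 30 of 49 cells solid] → remaining = 81
after view 3 [y-axis, 31 of 49 cells solid] → remaining = 51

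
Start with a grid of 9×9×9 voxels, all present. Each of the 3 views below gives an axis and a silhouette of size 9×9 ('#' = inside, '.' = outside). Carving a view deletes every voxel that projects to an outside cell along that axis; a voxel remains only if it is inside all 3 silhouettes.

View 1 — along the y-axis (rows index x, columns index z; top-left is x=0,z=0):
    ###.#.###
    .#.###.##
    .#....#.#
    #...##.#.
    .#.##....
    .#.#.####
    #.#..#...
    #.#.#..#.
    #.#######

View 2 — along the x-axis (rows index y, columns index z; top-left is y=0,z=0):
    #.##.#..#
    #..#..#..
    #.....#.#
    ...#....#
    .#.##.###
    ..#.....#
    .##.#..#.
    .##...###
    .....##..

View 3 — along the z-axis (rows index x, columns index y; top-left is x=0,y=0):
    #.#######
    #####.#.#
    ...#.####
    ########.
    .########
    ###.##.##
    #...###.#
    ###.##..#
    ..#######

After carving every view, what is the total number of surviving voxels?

117 voxels

start: 9×9×9 = 729 voxels
  1. axis=1 (XZ plane), |mask|=44  ⇒  voxels=396
  2. axis=0 (YZ plane), |mask|=32  ⇒  voxels=152
  3. axis=2 (XY plane), |mask|=61  ⇒  voxels=117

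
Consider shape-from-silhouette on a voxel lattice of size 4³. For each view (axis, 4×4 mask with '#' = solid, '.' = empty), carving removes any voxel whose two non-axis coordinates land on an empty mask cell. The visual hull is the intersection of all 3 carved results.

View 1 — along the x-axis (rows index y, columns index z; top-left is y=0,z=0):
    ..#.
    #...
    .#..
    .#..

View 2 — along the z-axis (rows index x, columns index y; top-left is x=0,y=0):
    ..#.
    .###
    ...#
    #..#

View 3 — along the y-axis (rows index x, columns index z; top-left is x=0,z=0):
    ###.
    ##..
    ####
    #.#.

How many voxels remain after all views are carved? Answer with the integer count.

initial block: 4^3 = 64
carve view 1 (along x, YZ-mask fill 4/16): 16 voxels remain
carve view 2 (along z, XY-mask fill 7/16): 7 voxels remain
carve view 3 (along y, XZ-mask fill 11/16): 6 voxels remain

voxel count = 6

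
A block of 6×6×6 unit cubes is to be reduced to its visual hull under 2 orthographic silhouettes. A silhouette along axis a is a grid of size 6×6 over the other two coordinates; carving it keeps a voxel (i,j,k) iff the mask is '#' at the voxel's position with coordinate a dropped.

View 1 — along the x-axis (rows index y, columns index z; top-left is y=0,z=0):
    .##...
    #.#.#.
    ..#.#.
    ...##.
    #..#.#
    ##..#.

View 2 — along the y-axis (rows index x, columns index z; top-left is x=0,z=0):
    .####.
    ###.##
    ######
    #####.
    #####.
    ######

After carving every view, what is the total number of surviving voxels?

start: 6×6×6 = 216 voxels
step 1: project along x, AND mask (15/36) → |grid| = 90
step 2: project along y, AND mask (31/36) → |grid| = 82

82 voxels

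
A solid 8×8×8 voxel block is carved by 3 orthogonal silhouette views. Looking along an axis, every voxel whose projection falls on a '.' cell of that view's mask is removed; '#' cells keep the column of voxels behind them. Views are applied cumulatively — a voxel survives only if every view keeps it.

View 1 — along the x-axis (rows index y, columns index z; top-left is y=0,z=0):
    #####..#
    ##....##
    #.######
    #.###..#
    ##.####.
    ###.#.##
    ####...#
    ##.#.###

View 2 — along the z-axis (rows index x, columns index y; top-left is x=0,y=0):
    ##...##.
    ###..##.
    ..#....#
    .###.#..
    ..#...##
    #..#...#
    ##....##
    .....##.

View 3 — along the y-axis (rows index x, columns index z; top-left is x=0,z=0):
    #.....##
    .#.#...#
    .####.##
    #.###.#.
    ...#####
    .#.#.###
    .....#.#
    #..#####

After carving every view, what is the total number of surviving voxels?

|visual hull| = 79

initial block: 8^3 = 512
  1. axis=0 (YZ plane), |mask|=45  ⇒  voxels=360
  2. axis=2 (XY plane), |mask|=27  ⇒  voxels=151
  3. axis=1 (XZ plane), |mask|=35  ⇒  voxels=79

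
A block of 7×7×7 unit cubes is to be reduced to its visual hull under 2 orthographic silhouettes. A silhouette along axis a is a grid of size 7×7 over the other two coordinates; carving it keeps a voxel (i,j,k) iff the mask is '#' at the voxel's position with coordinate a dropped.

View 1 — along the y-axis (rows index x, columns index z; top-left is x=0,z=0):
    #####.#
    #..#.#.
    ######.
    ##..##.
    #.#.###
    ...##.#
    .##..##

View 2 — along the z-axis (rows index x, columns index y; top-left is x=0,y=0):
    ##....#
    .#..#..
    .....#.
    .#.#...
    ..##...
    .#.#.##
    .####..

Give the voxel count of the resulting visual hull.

remaining voxels: 76

full grid |V| = 343
  1. axis=1 (XZ plane), |mask|=31  ⇒  voxels=217
  2. axis=2 (XY plane), |mask|=18  ⇒  voxels=76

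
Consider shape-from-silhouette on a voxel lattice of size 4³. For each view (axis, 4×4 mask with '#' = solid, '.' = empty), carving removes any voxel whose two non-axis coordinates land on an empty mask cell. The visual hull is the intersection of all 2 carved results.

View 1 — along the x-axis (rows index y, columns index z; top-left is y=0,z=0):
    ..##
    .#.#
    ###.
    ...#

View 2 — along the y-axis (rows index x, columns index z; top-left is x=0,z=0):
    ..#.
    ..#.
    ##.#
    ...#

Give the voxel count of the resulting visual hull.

start: 4×4×4 = 64 voxels
after view 1 [x-axis, 8 of 16 cells solid] → remaining = 32
after view 2 [y-axis, 6 of 16 cells solid] → remaining = 13

voxel count = 13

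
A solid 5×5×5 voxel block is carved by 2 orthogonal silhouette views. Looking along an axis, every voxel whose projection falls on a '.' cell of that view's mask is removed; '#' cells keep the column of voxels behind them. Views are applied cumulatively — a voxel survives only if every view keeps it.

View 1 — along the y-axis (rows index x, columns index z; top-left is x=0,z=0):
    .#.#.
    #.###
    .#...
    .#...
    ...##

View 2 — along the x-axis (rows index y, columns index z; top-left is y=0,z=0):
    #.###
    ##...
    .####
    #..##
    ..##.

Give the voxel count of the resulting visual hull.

before carving: 125 voxels (5×5×5)
carve view 1 (along y, XZ-mask fill 10/25): 50 voxels remain
carve view 2 (along x, YZ-mask fill 15/25): 30 voxels remain

voxel count = 30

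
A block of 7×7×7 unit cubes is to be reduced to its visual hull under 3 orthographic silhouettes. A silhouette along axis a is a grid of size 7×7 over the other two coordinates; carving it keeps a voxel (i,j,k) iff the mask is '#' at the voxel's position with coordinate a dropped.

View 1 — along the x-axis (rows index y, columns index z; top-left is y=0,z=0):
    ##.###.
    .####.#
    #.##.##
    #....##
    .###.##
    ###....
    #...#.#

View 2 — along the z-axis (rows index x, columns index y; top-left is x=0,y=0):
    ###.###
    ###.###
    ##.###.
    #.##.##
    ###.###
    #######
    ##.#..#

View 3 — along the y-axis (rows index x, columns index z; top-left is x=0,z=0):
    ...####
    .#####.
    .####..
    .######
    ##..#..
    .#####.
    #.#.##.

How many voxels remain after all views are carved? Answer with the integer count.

before carving: 343 voxels (7×7×7)
[1] x-view keeps 29 columns → grid now 203
[2] z-view keeps 39 columns → grid now 163
[3] y-view keeps 31 columns → grid now 97

|visual hull| = 97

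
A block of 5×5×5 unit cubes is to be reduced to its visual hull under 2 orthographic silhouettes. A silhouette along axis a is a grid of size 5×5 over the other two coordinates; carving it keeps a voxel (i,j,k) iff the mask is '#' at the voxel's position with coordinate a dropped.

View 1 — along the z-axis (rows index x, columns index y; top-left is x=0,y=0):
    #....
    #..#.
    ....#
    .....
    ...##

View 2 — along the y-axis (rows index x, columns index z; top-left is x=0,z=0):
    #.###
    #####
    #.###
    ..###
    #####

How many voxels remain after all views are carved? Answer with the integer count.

start: 5×5×5 = 125 voxels
V1 z: intersect with XY mask (6 set) -- 30 left
V2 y: intersect with XZ mask (21 set) -- 28 left

|visual hull| = 28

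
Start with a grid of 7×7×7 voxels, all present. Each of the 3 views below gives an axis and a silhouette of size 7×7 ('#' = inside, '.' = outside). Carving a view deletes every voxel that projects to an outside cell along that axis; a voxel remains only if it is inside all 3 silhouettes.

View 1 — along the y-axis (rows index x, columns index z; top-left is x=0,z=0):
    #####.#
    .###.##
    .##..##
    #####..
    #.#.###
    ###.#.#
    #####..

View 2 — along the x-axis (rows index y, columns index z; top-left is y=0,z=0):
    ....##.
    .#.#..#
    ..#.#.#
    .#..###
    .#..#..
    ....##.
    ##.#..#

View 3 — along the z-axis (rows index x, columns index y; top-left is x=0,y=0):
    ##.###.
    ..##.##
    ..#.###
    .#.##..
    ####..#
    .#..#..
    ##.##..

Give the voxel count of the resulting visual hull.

53 voxels

start: 7×7×7 = 343 voxels
step 1: project along y, AND mask (35/49) → |grid| = 245
step 2: project along x, AND mask (20/49) → |grid| = 98
step 3: project along z, AND mask (27/49) → |grid| = 53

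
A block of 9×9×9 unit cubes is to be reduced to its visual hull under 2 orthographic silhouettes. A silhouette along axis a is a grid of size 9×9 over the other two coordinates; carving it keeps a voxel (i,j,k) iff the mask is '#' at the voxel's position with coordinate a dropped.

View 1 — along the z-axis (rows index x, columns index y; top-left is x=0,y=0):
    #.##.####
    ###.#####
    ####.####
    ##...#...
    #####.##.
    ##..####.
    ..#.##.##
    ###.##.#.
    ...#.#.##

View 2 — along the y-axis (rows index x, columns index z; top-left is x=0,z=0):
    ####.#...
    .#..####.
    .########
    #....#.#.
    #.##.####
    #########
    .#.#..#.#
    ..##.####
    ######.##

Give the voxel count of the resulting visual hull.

before carving: 729 voxels (9×9×9)
carve view 1 (along z, XY-mask fill 54/81): 486 voxels remain
carve view 2 (along y, XZ-mask fill 55/81): 339 voxels remain

|visual hull| = 339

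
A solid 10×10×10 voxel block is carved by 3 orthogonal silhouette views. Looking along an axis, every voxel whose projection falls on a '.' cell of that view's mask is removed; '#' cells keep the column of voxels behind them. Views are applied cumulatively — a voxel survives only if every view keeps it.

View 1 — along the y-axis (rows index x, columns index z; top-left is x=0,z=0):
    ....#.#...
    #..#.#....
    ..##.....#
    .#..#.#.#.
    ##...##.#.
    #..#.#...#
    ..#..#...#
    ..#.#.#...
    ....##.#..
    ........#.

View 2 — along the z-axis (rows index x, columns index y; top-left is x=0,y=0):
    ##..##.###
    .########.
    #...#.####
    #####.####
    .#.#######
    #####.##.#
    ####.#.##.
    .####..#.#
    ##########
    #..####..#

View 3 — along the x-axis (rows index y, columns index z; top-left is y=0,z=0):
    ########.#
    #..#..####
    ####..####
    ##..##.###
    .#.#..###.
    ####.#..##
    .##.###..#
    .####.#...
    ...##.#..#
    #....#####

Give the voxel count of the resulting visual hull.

start: 10×10×10 = 1000 voxels
carve view 1 (along y, XZ-mask fill 31/100): 310 voxels remain
carve view 2 (along z, XY-mask fill 75/100): 239 voxels remain
carve view 3 (along x, YZ-mask fill 63/100): 143 voxels remain

voxel count = 143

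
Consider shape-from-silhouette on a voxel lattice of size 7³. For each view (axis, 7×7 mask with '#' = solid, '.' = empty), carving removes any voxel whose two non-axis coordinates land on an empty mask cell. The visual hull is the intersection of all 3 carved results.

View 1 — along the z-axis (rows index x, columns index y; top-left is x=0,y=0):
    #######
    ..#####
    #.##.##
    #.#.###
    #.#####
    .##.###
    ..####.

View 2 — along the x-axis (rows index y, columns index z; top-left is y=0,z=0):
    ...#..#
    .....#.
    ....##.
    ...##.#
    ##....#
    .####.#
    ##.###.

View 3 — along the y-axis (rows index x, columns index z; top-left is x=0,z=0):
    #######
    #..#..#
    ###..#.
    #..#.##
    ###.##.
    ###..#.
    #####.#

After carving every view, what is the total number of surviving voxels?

before carving: 343 voxels (7×7×7)
carve view 1 (along z, XY-mask fill 37/49): 259 voxels remain
carve view 2 (along x, YZ-mask fill 21/49): 122 voxels remain
carve view 3 (along y, XZ-mask fill 33/49): 78 voxels remain

voxel count = 78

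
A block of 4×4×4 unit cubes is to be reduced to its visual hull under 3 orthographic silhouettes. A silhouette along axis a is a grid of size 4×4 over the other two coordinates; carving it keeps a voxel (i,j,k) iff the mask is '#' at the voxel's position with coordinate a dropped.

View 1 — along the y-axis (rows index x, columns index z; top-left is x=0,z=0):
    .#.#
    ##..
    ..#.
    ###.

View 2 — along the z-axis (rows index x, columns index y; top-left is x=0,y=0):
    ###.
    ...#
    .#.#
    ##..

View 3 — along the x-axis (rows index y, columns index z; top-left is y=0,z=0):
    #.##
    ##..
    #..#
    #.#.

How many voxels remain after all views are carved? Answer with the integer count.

initial block: 4^3 = 64
  1. axis=1 (XZ plane), |mask|=8  ⇒  voxels=32
  2. axis=2 (XY plane), |mask|=8  ⇒  voxels=16
  3. axis=0 (YZ plane), |mask|=9  ⇒  voxels=9

remaining voxels: 9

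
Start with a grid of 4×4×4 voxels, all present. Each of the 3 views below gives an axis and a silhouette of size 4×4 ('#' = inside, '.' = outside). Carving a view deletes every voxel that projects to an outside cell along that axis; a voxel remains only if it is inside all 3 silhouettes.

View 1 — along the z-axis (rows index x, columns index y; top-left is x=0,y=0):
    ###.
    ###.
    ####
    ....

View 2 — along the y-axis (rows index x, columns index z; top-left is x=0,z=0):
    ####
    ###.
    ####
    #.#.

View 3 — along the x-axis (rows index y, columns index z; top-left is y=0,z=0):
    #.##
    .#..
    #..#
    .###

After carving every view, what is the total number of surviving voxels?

initial block: 4^3 = 64
[1] z-view keeps 10 columns → grid now 40
[2] y-view keeps 13 columns → grid now 37
[3] x-view keeps 9 columns → grid now 19

19 voxels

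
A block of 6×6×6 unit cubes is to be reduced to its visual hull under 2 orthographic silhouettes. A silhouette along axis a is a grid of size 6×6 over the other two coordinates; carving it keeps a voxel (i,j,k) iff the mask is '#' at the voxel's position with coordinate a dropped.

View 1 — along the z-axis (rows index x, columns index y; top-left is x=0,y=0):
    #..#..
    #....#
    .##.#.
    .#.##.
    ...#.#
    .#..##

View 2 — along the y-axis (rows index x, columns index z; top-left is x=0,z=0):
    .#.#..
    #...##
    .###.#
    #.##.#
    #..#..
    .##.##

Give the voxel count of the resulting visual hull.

before carving: 216 voxels (6×6×6)
step 1: project along z, AND mask (15/36) → |grid| = 90
step 2: project along y, AND mask (19/36) → |grid| = 50

voxel count = 50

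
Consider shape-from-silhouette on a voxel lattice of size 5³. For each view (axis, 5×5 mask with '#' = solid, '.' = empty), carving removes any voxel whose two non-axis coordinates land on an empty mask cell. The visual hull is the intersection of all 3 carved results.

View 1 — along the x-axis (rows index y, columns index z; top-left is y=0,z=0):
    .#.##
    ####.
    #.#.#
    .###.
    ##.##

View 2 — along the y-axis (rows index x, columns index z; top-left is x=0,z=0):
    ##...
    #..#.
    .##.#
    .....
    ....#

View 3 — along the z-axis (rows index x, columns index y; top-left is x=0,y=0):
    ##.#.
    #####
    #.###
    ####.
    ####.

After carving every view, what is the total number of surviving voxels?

full grid |V| = 125
step 1: project along x, AND mask (17/25) → |grid| = 85
step 2: project along y, AND mask (8/25) → |grid| = 27
step 3: project along z, AND mask (20/25) → |grid| = 21

|visual hull| = 21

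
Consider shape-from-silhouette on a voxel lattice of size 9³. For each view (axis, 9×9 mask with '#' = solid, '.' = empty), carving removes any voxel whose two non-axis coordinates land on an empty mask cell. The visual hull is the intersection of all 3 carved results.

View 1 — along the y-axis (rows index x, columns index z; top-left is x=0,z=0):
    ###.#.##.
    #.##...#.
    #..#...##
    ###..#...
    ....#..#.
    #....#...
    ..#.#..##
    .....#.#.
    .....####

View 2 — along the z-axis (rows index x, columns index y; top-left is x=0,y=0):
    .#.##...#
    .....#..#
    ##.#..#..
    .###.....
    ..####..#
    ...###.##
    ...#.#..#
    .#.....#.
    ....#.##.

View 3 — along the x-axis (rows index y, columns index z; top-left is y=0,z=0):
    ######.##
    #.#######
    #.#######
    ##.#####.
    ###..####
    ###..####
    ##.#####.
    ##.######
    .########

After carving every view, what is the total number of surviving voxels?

start: 9×9×9 = 729 voxels
carve view 1 (along y, XZ-mask fill 32/81): 288 voxels remain
carve view 2 (along z, XY-mask fill 31/81): 108 voxels remain
carve view 3 (along x, YZ-mask fill 68/81): 90 voxels remain

remaining voxels: 90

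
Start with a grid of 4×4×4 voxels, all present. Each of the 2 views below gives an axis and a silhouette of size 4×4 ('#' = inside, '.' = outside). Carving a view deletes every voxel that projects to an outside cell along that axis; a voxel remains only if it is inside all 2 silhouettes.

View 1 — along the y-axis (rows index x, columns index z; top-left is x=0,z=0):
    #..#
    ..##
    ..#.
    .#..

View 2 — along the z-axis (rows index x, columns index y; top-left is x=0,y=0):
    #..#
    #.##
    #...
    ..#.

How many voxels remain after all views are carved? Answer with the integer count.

before carving: 64 voxels (4×4×4)
V1 y: intersect with XZ mask (6 set) -- 24 left
V2 z: intersect with XY mask (7 set) -- 12 left

|visual hull| = 12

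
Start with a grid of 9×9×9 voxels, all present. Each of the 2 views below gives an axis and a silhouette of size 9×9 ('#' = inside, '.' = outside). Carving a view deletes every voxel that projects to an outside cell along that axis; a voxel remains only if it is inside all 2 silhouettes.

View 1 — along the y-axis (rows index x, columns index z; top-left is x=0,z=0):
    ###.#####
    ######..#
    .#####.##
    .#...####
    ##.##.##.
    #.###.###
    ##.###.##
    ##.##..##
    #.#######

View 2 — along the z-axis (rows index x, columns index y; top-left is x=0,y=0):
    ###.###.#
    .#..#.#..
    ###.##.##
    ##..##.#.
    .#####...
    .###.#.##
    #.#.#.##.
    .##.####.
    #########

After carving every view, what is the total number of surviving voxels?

initial block: 9^3 = 729
after view 1 [y-axis, 61 of 81 cells solid] → remaining = 549
after view 2 [z-axis, 53 of 81 cells solid] → remaining = 366

|visual hull| = 366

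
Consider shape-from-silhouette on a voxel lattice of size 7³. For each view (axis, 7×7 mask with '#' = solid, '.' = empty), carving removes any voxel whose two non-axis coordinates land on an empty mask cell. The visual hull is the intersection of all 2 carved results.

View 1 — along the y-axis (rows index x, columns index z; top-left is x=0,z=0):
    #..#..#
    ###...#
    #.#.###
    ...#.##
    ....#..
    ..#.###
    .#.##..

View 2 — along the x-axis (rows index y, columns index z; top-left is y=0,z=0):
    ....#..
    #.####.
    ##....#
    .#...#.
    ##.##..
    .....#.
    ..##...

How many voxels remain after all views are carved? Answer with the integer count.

|visual hull| = 56

before carving: 343 voxels (7×7×7)
step 1: project along y, AND mask (23/49) → |grid| = 161
step 2: project along x, AND mask (18/49) → |grid| = 56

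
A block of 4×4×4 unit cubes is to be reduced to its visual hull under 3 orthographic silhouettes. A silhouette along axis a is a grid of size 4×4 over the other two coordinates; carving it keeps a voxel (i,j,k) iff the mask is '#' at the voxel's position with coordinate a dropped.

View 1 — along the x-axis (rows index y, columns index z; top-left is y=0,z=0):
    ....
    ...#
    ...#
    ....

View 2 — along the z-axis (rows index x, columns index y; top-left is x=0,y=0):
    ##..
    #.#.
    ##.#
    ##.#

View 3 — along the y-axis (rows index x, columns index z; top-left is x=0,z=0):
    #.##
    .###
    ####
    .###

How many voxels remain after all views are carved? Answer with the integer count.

4 voxels

before carving: 64 voxels (4×4×4)
[1] x-view keeps 2 columns → grid now 8
[2] z-view keeps 10 columns → grid now 4
[3] y-view keeps 13 columns → grid now 4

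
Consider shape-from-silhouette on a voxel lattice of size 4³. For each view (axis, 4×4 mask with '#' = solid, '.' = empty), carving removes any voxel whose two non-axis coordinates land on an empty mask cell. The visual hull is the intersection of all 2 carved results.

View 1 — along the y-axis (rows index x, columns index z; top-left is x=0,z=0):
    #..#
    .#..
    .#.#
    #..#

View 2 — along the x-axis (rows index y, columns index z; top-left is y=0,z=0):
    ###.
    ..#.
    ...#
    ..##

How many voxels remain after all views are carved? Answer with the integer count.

|visual hull| = 10

full grid |V| = 64
  1. axis=1 (XZ plane), |mask|=7  ⇒  voxels=28
  2. axis=0 (YZ plane), |mask|=7  ⇒  voxels=10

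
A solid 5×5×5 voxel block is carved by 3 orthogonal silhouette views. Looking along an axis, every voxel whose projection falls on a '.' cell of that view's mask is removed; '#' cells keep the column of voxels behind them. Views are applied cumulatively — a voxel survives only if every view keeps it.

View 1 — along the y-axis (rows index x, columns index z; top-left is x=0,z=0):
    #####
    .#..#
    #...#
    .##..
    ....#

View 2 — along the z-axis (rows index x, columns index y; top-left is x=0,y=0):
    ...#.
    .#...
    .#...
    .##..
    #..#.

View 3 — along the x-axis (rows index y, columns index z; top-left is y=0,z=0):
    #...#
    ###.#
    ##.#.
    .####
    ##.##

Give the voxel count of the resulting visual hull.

|visual hull| = 13

start: 5×5×5 = 125 voxels
  1. axis=1 (XZ plane), |mask|=12  ⇒  voxels=60
  2. axis=2 (XY plane), |mask|=7  ⇒  voxels=15
  3. axis=0 (YZ plane), |mask|=17  ⇒  voxels=13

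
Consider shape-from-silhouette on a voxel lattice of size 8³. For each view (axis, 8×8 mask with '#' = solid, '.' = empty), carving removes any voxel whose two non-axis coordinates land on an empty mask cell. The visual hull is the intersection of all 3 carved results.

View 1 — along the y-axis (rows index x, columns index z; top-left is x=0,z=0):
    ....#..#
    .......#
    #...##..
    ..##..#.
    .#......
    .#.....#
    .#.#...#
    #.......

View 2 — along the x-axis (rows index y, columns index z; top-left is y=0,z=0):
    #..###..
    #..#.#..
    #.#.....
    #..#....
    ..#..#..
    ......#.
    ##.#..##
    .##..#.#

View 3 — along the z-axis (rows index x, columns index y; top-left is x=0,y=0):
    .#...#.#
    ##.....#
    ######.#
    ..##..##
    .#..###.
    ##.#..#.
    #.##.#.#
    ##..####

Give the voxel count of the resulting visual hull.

26 voxels

full grid |V| = 512
V1 y: intersect with XZ mask (16 set) -- 128 left
V2 x: intersect with YZ mask (23 set) -- 43 left
V3 z: intersect with XY mask (36 set) -- 26 left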